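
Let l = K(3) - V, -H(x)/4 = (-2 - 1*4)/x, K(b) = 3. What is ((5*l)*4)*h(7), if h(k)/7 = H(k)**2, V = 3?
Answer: 0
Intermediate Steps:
H(x) = 24/x (H(x) = -4*(-2 - 1*4)/x = -4*(-2 - 4)/x = -(-24)/x = 24/x)
l = 0 (l = 3 - 1*3 = 3 - 3 = 0)
h(k) = 4032/k**2 (h(k) = 7*(24/k)**2 = 7*(576/k**2) = 4032/k**2)
((5*l)*4)*h(7) = ((5*0)*4)*(4032/7**2) = (0*4)*(4032*(1/49)) = 0*(576/7) = 0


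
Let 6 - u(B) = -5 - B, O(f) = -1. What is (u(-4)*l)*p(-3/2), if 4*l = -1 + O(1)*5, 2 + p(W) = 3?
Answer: -21/2 ≈ -10.500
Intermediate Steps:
p(W) = 1 (p(W) = -2 + 3 = 1)
l = -3/2 (l = (-1 - 1*5)/4 = (-1 - 5)/4 = (1/4)*(-6) = -3/2 ≈ -1.5000)
u(B) = 11 + B (u(B) = 6 - (-5 - B) = 6 + (5 + B) = 11 + B)
(u(-4)*l)*p(-3/2) = ((11 - 4)*(-3/2))*1 = (7*(-3/2))*1 = -21/2*1 = -21/2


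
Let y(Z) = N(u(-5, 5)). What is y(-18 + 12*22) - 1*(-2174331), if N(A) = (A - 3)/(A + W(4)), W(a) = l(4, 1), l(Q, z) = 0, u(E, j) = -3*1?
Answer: 2174333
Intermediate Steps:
u(E, j) = -3
W(a) = 0
N(A) = (-3 + A)/A (N(A) = (A - 3)/(A + 0) = (-3 + A)/A)
y(Z) = 2 (y(Z) = (-3 - 3)/(-3) = -1/3*(-6) = 2)
y(-18 + 12*22) - 1*(-2174331) = 2 - 1*(-2174331) = 2 + 2174331 = 2174333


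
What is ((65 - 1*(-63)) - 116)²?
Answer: 144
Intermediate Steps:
((65 - 1*(-63)) - 116)² = ((65 + 63) - 116)² = (128 - 116)² = 12² = 144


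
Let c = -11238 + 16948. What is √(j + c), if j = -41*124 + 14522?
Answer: 2*√3787 ≈ 123.08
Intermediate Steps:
j = 9438 (j = -5084 + 14522 = 9438)
c = 5710
√(j + c) = √(9438 + 5710) = √15148 = 2*√3787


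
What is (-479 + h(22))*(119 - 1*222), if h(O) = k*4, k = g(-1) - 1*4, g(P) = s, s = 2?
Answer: 50161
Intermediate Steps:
g(P) = 2
k = -2 (k = 2 - 1*4 = 2 - 4 = -2)
h(O) = -8 (h(O) = -2*4 = -8)
(-479 + h(22))*(119 - 1*222) = (-479 - 8)*(119 - 1*222) = -487*(119 - 222) = -487*(-103) = 50161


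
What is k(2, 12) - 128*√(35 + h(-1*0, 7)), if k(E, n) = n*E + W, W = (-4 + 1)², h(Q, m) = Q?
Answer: 33 - 128*√35 ≈ -724.26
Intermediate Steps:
W = 9 (W = (-3)² = 9)
k(E, n) = 9 + E*n (k(E, n) = n*E + 9 = E*n + 9 = 9 + E*n)
k(2, 12) - 128*√(35 + h(-1*0, 7)) = (9 + 2*12) - 128*√(35 - 1*0) = (9 + 24) - 128*√(35 + 0) = 33 - 128*√35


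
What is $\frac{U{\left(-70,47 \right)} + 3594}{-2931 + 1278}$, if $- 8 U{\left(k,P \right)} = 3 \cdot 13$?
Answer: $- \frac{9571}{4408} \approx -2.1713$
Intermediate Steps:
$U{\left(k,P \right)} = - \frac{39}{8}$ ($U{\left(k,P \right)} = - \frac{3 \cdot 13}{8} = \left(- \frac{1}{8}\right) 39 = - \frac{39}{8}$)
$\frac{U{\left(-70,47 \right)} + 3594}{-2931 + 1278} = \frac{- \frac{39}{8} + 3594}{-2931 + 1278} = \frac{28713}{8 \left(-1653\right)} = \frac{28713}{8} \left(- \frac{1}{1653}\right) = - \frac{9571}{4408}$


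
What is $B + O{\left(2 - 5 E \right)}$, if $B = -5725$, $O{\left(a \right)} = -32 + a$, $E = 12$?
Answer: $-5815$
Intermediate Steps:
$B + O{\left(2 - 5 E \right)} = -5725 + \left(-32 + \left(2 - 60\right)\right) = -5725 - 90 = -5815$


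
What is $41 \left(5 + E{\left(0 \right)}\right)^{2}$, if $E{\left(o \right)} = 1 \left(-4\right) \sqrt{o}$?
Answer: $1025$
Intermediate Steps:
$E{\left(o \right)} = - 4 \sqrt{o}$
$41 \left(5 + E{\left(0 \right)}\right)^{2} = 41 \left(5 - 4 \sqrt{0}\right)^{2} = 41 \left(5 - 0\right)^{2} = 41 \left(5 + 0\right)^{2} = 41 \cdot 5^{2} = 41 \cdot 25 = 1025$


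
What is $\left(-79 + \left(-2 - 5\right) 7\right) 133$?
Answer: $-17024$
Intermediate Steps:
$\left(-79 + \left(-2 - 5\right) 7\right) 133 = \left(-79 - 49\right) 133 = \left(-128\right) 133 = -17024$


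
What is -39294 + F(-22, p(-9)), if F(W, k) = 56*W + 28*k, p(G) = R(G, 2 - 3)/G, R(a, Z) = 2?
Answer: -364790/9 ≈ -40532.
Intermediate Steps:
p(G) = 2/G
F(W, k) = 28*k + 56*W
-39294 + F(-22, p(-9)) = -39294 + (28*(2/(-9)) + 56*(-22)) = -39294 + (28*(2*(-1/9)) - 1232) = -39294 + (28*(-2/9) - 1232) = -39294 + (-56/9 - 1232) = -39294 - 11144/9 = -364790/9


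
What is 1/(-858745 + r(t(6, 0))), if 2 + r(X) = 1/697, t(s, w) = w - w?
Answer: -697/598546658 ≈ -1.1645e-6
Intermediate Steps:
t(s, w) = 0
r(X) = -1393/697 (r(X) = -2 + 1/697 = -1393/697)
1/(-858745 + r(t(6, 0))) = 1/(-858745 - 1393/697) = 1/(-598546658/697) = -697/598546658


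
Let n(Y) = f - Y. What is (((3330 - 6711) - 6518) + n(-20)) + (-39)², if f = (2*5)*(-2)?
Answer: -8378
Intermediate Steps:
f = -20 (f = 10*(-2) = -20)
n(Y) = -20 - Y
(((3330 - 6711) - 6518) + n(-20)) + (-39)² = (((3330 - 6711) - 6518) + (-20 - 1*(-20))) + (-39)² = ((-3381 - 6518) + (-20 + 20)) + 1521 = (-9899 + 0) + 1521 = -9899 + 1521 = -8378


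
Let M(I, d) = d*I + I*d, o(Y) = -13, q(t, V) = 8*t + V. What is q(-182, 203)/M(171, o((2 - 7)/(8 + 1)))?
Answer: 1253/4446 ≈ 0.28183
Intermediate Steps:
q(t, V) = V + 8*t
M(I, d) = 2*I*d (M(I, d) = I*d + I*d = 2*I*d)
q(-182, 203)/M(171, o((2 - 7)/(8 + 1))) = (203 + 8*(-182))/((2*171*(-13))) = (203 - 1456)/(-4446) = -1253*(-1/4446) = 1253/4446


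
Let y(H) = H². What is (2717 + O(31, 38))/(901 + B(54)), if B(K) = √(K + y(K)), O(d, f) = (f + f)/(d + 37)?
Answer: 2449024/808831 - 138624*√330/13750127 ≈ 2.8447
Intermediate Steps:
O(d, f) = 2*f/(37 + d) (O(d, f) = (2*f)/(37 + d) = 2*f/(37 + d))
B(K) = √(K + K²)
(2717 + O(31, 38))/(901 + B(54)) = (2717 + 2*38/(37 + 31))/(901 + √(54*(1 + 54))) = (2717 + 2*38/68)/(901 + √(54*55)) = (2717 + 2*38*(1/68))/(901 + √2970) = (2717 + 19/17)/(901 + 3*√330) = 46208/(17*(901 + 3*√330))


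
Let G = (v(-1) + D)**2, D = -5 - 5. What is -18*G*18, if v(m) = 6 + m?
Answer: -8100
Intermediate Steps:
D = -10
G = 25 (G = ((6 - 1) - 10)**2 = (5 - 10)**2 = (-5)**2 = 25)
-18*G*18 = -18*25*18 = -450*18 = -8100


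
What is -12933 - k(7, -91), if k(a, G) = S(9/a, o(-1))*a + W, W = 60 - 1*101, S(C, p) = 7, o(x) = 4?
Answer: -12941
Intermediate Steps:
W = -41 (W = 60 - 101 = -41)
k(a, G) = -41 + 7*a (k(a, G) = 7*a - 41 = -41 + 7*a)
-12933 - k(7, -91) = -12933 - (-41 + 7*7) = -12933 - (-41 + 49) = -12933 - 1*8 = -12933 - 8 = -12941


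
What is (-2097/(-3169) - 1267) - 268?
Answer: -4862318/3169 ≈ -1534.3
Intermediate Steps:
(-2097/(-3169) - 1267) - 268 = (-2097*(-1/3169) - 1267) - 268 = (2097/3169 - 1267) - 268 = -4013026/3169 - 268 = -4862318/3169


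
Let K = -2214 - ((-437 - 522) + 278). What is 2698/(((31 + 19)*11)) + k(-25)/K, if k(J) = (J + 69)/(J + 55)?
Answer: 6202841/1264725 ≈ 4.9045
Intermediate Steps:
k(J) = (69 + J)/(55 + J)
K = -1533 (K = -2214 - (-959 + 278) = -2214 - 1*(-681) = -2214 + 681 = -1533)
2698/(((31 + 19)*11)) + k(-25)/K = 2698/(((31 + 19)*11)) + ((69 - 25)/(55 - 25))/(-1533) = 2698/((50*11)) + (44/30)*(-1/1533) = 2698/550 + ((1/30)*44)*(-1/1533) = 2698*(1/550) + (22/15)*(-1/1533) = 1349/275 - 22/22995 = 6202841/1264725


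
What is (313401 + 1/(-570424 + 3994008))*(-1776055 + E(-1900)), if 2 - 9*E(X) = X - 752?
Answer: -17147790603485449585/30812256 ≈ -5.5653e+11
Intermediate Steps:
E(X) = 754/9 - X/9 (E(X) = 2/9 - (X - 752)/9 = 2/9 - (-752 + X)/9 = 2/9 + (752/9 - X/9) = 754/9 - X/9)
(313401 + 1/(-570424 + 3994008))*(-1776055 + E(-1900)) = (313401 + 1/(-570424 + 3994008))*(-1776055 + (754/9 - ⅑*(-1900))) = (313401 + 1/3423584)*(-1776055 + (754/9 + 1900/9)) = (313401 + 1/3423584)*(-1776055 + 2654/9) = (1072954649185/3423584)*(-15981841/9) = -17147790603485449585/30812256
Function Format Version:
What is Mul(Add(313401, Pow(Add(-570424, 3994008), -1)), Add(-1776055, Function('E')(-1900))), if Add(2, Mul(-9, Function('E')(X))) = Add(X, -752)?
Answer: Rational(-17147790603485449585, 30812256) ≈ -5.5653e+11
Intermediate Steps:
Function('E')(X) = Add(Rational(754, 9), Mul(Rational(-1, 9), X)) (Function('E')(X) = Add(Rational(2, 9), Mul(Rational(-1, 9), Add(X, -752))) = Add(Rational(2, 9), Mul(Rational(-1, 9), Add(-752, X))) = Add(Rational(2, 9), Add(Rational(752, 9), Mul(Rational(-1, 9), X))) = Add(Rational(754, 9), Mul(Rational(-1, 9), X)))
Mul(Add(313401, Pow(Add(-570424, 3994008), -1)), Add(-1776055, Function('E')(-1900))) = Mul(Add(313401, Pow(Add(-570424, 3994008), -1)), Add(-1776055, Add(Rational(754, 9), Mul(Rational(-1, 9), -1900)))) = Mul(Add(313401, Pow(3423584, -1)), Add(-1776055, Add(Rational(754, 9), Rational(1900, 9)))) = Mul(Add(313401, Rational(1, 3423584)), Add(-1776055, Rational(2654, 9))) = Mul(Rational(1072954649185, 3423584), Rational(-15981841, 9)) = Rational(-17147790603485449585, 30812256)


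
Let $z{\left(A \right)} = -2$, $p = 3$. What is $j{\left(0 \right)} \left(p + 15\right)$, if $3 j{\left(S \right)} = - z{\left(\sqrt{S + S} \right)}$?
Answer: $12$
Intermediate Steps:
$j{\left(S \right)} = \frac{2}{3}$ ($j{\left(S \right)} = \frac{\left(-1\right) \left(-2\right)}{3} = \frac{1}{3} \cdot 2 = \frac{2}{3}$)
$j{\left(0 \right)} \left(p + 15\right) = \frac{2 \left(3 + 15\right)}{3} = \frac{2}{3} \cdot 18 = 12$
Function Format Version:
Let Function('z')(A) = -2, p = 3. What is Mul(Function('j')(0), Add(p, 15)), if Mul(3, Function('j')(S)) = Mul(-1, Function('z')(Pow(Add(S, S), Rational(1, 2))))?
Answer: 12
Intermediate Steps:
Function('j')(S) = Rational(2, 3) (Function('j')(S) = Mul(Rational(1, 3), Mul(-1, -2)) = Mul(Rational(1, 3), 2) = Rational(2, 3))
Mul(Function('j')(0), Add(p, 15)) = Mul(Rational(2, 3), Add(3, 15)) = Mul(Rational(2, 3), 18) = 12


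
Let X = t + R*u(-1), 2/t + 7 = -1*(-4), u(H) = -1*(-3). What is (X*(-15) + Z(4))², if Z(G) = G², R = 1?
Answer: 361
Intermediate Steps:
u(H) = 3
t = -⅔ (t = 2/(-7 - 1*(-4)) = 2/(-7 + 4) = 2/(-3) = 2*(-⅓) = -⅔ ≈ -0.66667)
X = 7/3 (X = -⅔ + 1*3 = -⅔ + 3 = 7/3 ≈ 2.3333)
(X*(-15) + Z(4))² = ((7/3)*(-15) + 4²)² = (-35 + 16)² = (-19)² = 361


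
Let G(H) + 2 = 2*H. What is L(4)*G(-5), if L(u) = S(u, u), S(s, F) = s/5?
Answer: -48/5 ≈ -9.6000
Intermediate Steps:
G(H) = -2 + 2*H
S(s, F) = s/5 (S(s, F) = s*(1/5) = s/5)
L(u) = u/5
L(4)*G(-5) = ((1/5)*4)*(-2 + 2*(-5)) = 4*(-2 - 10)/5 = (4/5)*(-12) = -48/5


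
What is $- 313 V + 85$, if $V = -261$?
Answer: $81778$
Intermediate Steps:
$- 313 V + 85 = \left(-313\right) \left(-261\right) + 85 = 81693 + 85 = 81778$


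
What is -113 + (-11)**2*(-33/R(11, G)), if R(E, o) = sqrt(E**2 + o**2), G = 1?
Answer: -113 - 3993*sqrt(122)/122 ≈ -474.51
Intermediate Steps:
-113 + (-11)**2*(-33/R(11, G)) = -113 + (-11)**2*(-33/sqrt(11**2 + 1**2)) = -113 + 121*(-33/sqrt(121 + 1)) = -113 + 121*(-33*sqrt(122)/122) = -113 - 3993*sqrt(122)/122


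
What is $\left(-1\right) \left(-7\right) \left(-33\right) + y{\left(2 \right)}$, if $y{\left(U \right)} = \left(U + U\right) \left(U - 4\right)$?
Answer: $-239$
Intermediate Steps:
$y{\left(U \right)} = 2 U \left(-4 + U\right)$
$\left(-1\right) \left(-7\right) \left(-33\right) + y{\left(2 \right)} = \left(-1\right) \left(-7\right) \left(-33\right) + 2 \cdot 2 \left(-4 + 2\right) = 7 \left(-33\right) + 2 \cdot 2 \left(-2\right) = -231 - 8 = -239$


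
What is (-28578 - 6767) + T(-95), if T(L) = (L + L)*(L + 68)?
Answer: -30215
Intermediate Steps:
T(L) = 2*L*(68 + L) (T(L) = (2*L)*(68 + L) = 2*L*(68 + L))
(-28578 - 6767) + T(-95) = (-28578 - 6767) + 2*(-95)*(68 - 95) = -35345 + 2*(-95)*(-27) = -35345 + 5130 = -30215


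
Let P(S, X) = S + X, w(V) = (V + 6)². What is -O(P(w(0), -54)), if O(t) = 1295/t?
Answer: 1295/18 ≈ 71.944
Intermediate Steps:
w(V) = (6 + V)²
-O(P(w(0), -54)) = -1295/((6 + 0)² - 54) = -1295/(6² - 54) = -1295/(36 - 54) = -1295/(-18) = -1295*(-1)/18 = -1*(-1295/18) = 1295/18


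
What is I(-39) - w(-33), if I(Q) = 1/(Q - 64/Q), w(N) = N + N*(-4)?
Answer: -144282/1457 ≈ -99.027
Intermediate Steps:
w(N) = -3*N (w(N) = N - 4*N = -3*N)
I(-39) - w(-33) = -39/(-64 + (-39)²) - (-3)*(-33) = -39/(-64 + 1521) - 1*99 = -39/1457 - 99 = -144282/1457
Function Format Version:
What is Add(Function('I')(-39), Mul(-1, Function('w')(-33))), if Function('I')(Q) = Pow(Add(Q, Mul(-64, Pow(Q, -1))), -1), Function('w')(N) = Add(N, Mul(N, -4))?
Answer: Rational(-144282, 1457) ≈ -99.027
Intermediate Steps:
Function('w')(N) = Mul(-3, N) (Function('w')(N) = Add(N, Mul(-4, N)) = Mul(-3, N))
Add(Function('I')(-39), Mul(-1, Function('w')(-33))) = Add(Mul(-39, Pow(Add(-64, Pow(-39, 2)), -1)), Mul(-1, Mul(-3, -33))) = Add(Mul(-39, Pow(Add(-64, 1521), -1)), Mul(-1, 99)) = Add(Mul(-39, Pow(1457, -1)), -99) = Add(Mul(-39, Rational(1, 1457)), -99) = Add(Rational(-39, 1457), -99) = Rational(-144282, 1457)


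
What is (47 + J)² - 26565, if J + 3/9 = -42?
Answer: -238889/9 ≈ -26543.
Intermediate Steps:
J = -127/3 (J = -⅓ - 42 = -127/3 ≈ -42.333)
(47 + J)² - 26565 = (47 - 127/3)² - 26565 = (14/3)² - 26565 = 196/9 - 26565 = -238889/9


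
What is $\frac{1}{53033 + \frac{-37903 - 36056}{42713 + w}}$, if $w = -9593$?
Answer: $\frac{11040}{585459667} \approx 1.8857 \cdot 10^{-5}$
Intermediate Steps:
$\frac{1}{53033 + \frac{-37903 - 36056}{42713 + w}} = \frac{1}{53033 + \frac{-37903 - 36056}{42713 - 9593}} = \frac{1}{53033 - \frac{73959}{33120}} = \frac{1}{53033 - \frac{24653}{11040}} = \frac{1}{\frac{585459667}{11040}} = \frac{11040}{585459667}$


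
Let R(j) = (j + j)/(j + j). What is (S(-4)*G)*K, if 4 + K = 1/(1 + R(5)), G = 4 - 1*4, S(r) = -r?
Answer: 0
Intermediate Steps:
R(j) = 1 (R(j) = (2*j)/((2*j)) = (2*j)*(1/(2*j)) = 1)
G = 0 (G = 4 - 4 = 0)
K = -7/2 (K = -4 + 1/(1 + 1) = -4 + 1/2 = -4 + ½ = -7/2 ≈ -3.5000)
(S(-4)*G)*K = (-1*(-4)*0)*(-7/2) = (4*0)*(-7/2) = 0*(-7/2) = 0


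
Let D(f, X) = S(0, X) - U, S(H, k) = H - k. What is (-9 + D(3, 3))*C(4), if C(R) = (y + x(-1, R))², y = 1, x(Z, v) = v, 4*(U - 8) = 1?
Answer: -2025/4 ≈ -506.25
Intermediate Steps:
U = 33/4 (U = 8 + (¼)*1 = 8 + ¼ = 33/4 ≈ 8.2500)
D(f, X) = -33/4 - X (D(f, X) = (0 - X) - 1*33/4 = -X - 33/4 = -33/4 - X)
C(R) = (1 + R)²
(-9 + D(3, 3))*C(4) = (-9 + (-33/4 - 1*3))*(1 + 4)² = (-9 + (-33/4 - 3))*5² = (-9 - 45/4)*25 = -81/4*25 = -2025/4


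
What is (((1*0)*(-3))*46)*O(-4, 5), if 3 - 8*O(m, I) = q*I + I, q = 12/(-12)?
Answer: 0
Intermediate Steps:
q = -1 (q = 12*(-1/12) = -1)
O(m, I) = 3/8 (O(m, I) = 3/8 - (-I + I)/8 = 3/8 - 1/8*0 = 3/8 + 0 = 3/8)
(((1*0)*(-3))*46)*O(-4, 5) = (((1*0)*(-3))*46)*(3/8) = ((0*(-3))*46)*(3/8) = (0*46)*(3/8) = 0*(3/8) = 0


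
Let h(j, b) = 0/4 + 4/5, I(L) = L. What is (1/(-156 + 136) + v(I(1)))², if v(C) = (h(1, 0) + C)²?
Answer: 101761/10000 ≈ 10.176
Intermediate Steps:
h(j, b) = ⅘ (h(j, b) = 0*(¼) + 4*(⅕) = 0 + ⅘ = ⅘)
v(C) = (⅘ + C)²
(1/(-156 + 136) + v(I(1)))² = (1/(-156 + 136) + (4 + 5*1)²/25)² = (1/(-20) + (4 + 5)²/25)² = (-1/20 + (1/25)*9²)² = (-1/20 + (1/25)*81)² = (-1/20 + 81/25)² = (319/100)² = 101761/10000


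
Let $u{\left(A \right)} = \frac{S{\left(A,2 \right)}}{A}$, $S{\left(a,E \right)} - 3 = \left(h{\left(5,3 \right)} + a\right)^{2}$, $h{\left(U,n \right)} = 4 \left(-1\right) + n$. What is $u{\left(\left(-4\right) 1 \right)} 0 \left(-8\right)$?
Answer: $0$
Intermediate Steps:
$h{\left(U,n \right)} = -4 + n$
$S{\left(a,E \right)} = 3 + \left(-1 + a\right)^{2}$ ($S{\left(a,E \right)} = 3 + \left(\left(-4 + 3\right) + a\right)^{2} = 3 + \left(-1 + a\right)^{2}$)
$u{\left(A \right)} = \frac{3 + \left(-1 + A\right)^{2}}{A}$
$u{\left(\left(-4\right) 1 \right)} 0 \left(-8\right) = \frac{3 + \left(-1 - 4\right)^{2}}{\left(-4\right) 1} \cdot 0 \left(-8\right) = \frac{3 + \left(-1 - 4\right)^{2}}{-4} \cdot 0 \left(-8\right) = - \frac{3 + \left(-5\right)^{2}}{4} \cdot 0 \left(-8\right) = - \frac{3 + 25}{4} \cdot 0 \left(-8\right) = \left(- \frac{1}{4}\right) 28 \cdot 0 \left(-8\right) = \left(-7\right) 0 \left(-8\right) = 0 \left(-8\right) = 0$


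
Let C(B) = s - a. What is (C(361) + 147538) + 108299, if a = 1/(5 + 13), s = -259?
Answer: 4600403/18 ≈ 2.5558e+5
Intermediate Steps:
a = 1/18 ≈ 0.055556
C(B) = -4663/18 (C(B) = -259 - 1*1/18 = -259 - 1/18 = -4663/18)
(C(361) + 147538) + 108299 = (-4663/18 + 147538) + 108299 = 2651021/18 + 108299 = 4600403/18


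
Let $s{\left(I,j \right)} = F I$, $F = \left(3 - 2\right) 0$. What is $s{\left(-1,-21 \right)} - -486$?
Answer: $486$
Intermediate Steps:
$F = 0$ ($F = 1 \cdot 0 = 0$)
$s{\left(I,j \right)} = 0$ ($s{\left(I,j \right)} = 0 I = 0$)
$s{\left(-1,-21 \right)} - -486 = 0 - -486 = 0 + 486 = 486$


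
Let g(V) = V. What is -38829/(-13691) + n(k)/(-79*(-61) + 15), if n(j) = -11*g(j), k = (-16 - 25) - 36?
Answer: 199295663/66182294 ≈ 3.0113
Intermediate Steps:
k = -77 (k = -41 - 36 = -77)
n(j) = -11*j
-38829/(-13691) + n(k)/(-79*(-61) + 15) = -38829/(-13691) + (-11*(-77))/(-79*(-61) + 15) = -38829*(-1/13691) + 847/(4819 + 15) = 38829/13691 + 847/4834 = 199295663/66182294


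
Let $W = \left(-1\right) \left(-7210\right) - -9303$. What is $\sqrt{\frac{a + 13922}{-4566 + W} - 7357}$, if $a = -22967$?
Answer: $\frac{2 i \sqrt{262544655607}}{11947} \approx 85.777 i$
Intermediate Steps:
$W = 16513$ ($W = 7210 + 9303 = 16513$)
$\sqrt{\frac{a + 13922}{-4566 + W} - 7357} = \sqrt{\frac{-22967 + 13922}{-4566 + 16513} - 7357} = \sqrt{- \frac{9045}{11947} - 7357} = \sqrt{- \frac{87903124}{11947}} = \frac{2 i \sqrt{262544655607}}{11947}$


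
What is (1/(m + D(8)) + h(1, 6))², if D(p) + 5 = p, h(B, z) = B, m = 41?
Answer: 2025/1936 ≈ 1.0460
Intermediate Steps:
D(p) = -5 + p
(1/(m + D(8)) + h(1, 6))² = (1/(41 + (-5 + 8)) + 1)² = (1/(41 + 3) + 1)² = (1/44 + 1)² = (45/44)² = 2025/1936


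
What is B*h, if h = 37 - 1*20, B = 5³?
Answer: 2125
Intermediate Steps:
B = 125
h = 17 (h = 37 - 20 = 17)
B*h = 125*17 = 2125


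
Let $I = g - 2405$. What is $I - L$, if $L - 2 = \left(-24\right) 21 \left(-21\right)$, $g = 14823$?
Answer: $1832$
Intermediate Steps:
$L = 10586$ ($L = 2 + \left(-24\right) 21 \left(-21\right) = 2 - -10584 = 2 + 10584 = 10586$)
$I = 12418$ ($I = 14823 - 2405 = 12418$)
$I - L = 12418 - 10586 = 1832$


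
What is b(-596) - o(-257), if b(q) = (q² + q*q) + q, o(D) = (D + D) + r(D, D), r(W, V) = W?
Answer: 710607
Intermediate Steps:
o(D) = 3*D (o(D) = (D + D) + D = 2*D + D = 3*D)
b(q) = q + 2*q² (b(q) = (q² + q²) + q = 2*q² + q = q + 2*q²)
b(-596) - o(-257) = -596*(1 + 2*(-596)) - 3*(-257) = -596*(1 - 1192) - 1*(-771) = -596*(-1191) + 771 = 709836 + 771 = 710607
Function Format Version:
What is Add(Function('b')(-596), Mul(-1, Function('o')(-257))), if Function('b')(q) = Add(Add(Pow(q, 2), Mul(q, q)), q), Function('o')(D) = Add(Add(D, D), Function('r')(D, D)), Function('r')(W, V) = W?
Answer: 710607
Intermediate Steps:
Function('o')(D) = Mul(3, D) (Function('o')(D) = Add(Add(D, D), D) = Add(Mul(2, D), D) = Mul(3, D))
Function('b')(q) = Add(q, Mul(2, Pow(q, 2))) (Function('b')(q) = Add(Add(Pow(q, 2), Pow(q, 2)), q) = Add(Mul(2, Pow(q, 2)), q) = Add(q, Mul(2, Pow(q, 2))))
Add(Function('b')(-596), Mul(-1, Function('o')(-257))) = Add(Mul(-596, Add(1, Mul(2, -596))), Mul(-1, Mul(3, -257))) = Add(Mul(-596, Add(1, -1192)), Mul(-1, -771)) = Add(Mul(-596, -1191), 771) = Add(709836, 771) = 710607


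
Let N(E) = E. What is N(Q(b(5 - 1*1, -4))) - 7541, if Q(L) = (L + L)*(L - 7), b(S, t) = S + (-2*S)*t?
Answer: -5453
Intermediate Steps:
b(S, t) = S - 2*S*t
Q(L) = 2*L*(-7 + L) (Q(L) = (2*L)*(-7 + L) = 2*L*(-7 + L))
N(Q(b(5 - 1*1, -4))) - 7541 = 2*((5 - 1*1)*(1 - 2*(-4)))*(-7 + (5 - 1*1)*(1 - 2*(-4))) - 7541 = 2*((5 - 1)*(1 + 8))*(-7 + (5 - 1)*(1 + 8)) - 7541 = 2*(4*9)*(-7 + 4*9) - 7541 = 2*36*(-7 + 36) - 7541 = 2*36*29 - 7541 = 2088 - 7541 = -5453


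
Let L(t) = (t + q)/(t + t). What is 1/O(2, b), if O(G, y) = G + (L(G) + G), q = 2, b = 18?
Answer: 1/5 ≈ 0.20000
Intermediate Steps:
L(t) = (2 + t)/(2*t) (L(t) = (t + 2)/(t + t) = (2 + t)/((2*t)) = (2 + t)*(1/(2*t)) = (2 + t)/(2*t))
O(G, y) = 2*G + (2 + G)/(2*G) (O(G, y) = G + ((2 + G)/(2*G) + G) = G + (G + (2 + G)/(2*G)) = 2*G + (2 + G)/(2*G))
1/O(2, b) = 1/(1/2 + 1/2 + 2*2) = 1/(1/2 + 1/2 + 4) = 1/5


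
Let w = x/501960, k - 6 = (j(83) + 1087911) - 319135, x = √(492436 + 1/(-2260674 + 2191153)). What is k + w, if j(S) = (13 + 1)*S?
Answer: 769944 + √2380026626778755/34896761160 ≈ 7.6994e+5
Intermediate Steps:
j(S) = 14*S
x = √2380026626778755/69521 (x = √(492436 + 1/(-69521)) = √(492436 - 1/69521) = √(34234643155/69521) = √2380026626778755/69521 ≈ 701.74)
k = 769944 (k = 6 + ((14*83 + 1087911) - 319135) = 6 + ((1162 + 1087911) - 319135) = 6 + (1089073 - 319135) = 6 + 769938 = 769944)
w = √2380026626778755/34896761160 (w = (√2380026626778755/69521)/501960 = (√2380026626778755/69521)*(1/501960) = √2380026626778755/34896761160 ≈ 0.0013980)
k + w = 769944 + √2380026626778755/34896761160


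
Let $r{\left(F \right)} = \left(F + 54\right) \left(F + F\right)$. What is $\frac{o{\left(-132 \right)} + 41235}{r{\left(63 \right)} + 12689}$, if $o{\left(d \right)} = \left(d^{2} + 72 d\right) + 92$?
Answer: $\frac{49247}{27431} \approx 1.7953$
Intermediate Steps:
$r{\left(F \right)} = 2 F \left(54 + F\right)$ ($r{\left(F \right)} = \left(54 + F\right) 2 F = 2 F \left(54 + F\right)$)
$o{\left(d \right)} = 92 + d^{2} + 72 d$
$\frac{o{\left(-132 \right)} + 41235}{r{\left(63 \right)} + 12689} = \frac{\left(92 + \left(-132\right)^{2} + 72 \left(-132\right)\right) + 41235}{2 \cdot 63 \left(54 + 63\right) + 12689} = \frac{\left(92 + 17424 - 9504\right) + 41235}{2 \cdot 63 \cdot 117 + 12689} = \frac{8012 + 41235}{14742 + 12689} = \frac{49247}{27431}$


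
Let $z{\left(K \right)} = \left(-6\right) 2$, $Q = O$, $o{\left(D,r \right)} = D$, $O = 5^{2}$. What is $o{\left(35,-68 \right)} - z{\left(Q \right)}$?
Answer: $47$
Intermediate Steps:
$O = 25$
$Q = 25$
$z{\left(K \right)} = -12$
$o{\left(35,-68 \right)} - z{\left(Q \right)} = 35 - -12 = 35 + 12 = 47$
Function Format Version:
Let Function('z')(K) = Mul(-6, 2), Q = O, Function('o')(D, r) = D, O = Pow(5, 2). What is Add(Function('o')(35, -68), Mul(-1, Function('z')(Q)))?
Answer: 47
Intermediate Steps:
O = 25
Q = 25
Function('z')(K) = -12
Add(Function('o')(35, -68), Mul(-1, Function('z')(Q))) = Add(35, Mul(-1, -12)) = Add(35, 12) = 47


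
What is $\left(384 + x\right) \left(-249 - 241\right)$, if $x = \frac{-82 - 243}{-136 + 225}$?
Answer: $- \frac{16586990}{89} \approx -1.8637 \cdot 10^{5}$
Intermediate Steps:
$x = - \frac{325}{89} \approx -3.6517$
$\left(384 + x\right) \left(-249 - 241\right) = \left(384 - \frac{325}{89}\right) \left(-249 - 241\right) = \frac{33851}{89} \left(-490\right) = - \frac{16586990}{89}$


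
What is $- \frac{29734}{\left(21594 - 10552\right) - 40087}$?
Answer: $\frac{29734}{29045} \approx 1.0237$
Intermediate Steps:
$- \frac{29734}{\left(21594 - 10552\right) - 40087} = - \frac{29734}{11042 - 40087} = - \frac{29734}{-29045} = \left(-29734\right) \left(- \frac{1}{29045}\right) = \frac{29734}{29045}$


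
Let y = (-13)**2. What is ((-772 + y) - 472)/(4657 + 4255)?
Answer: -1075/8912 ≈ -0.12062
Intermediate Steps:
y = 169
((-772 + y) - 472)/(4657 + 4255) = ((-772 + 169) - 472)/(4657 + 4255) = (-603 - 472)/8912 = -1075*1/8912 = -1075/8912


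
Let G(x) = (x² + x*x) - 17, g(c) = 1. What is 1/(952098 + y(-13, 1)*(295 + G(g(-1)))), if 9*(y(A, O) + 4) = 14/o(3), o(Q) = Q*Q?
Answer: 81/77033138 ≈ 1.0515e-6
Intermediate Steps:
o(Q) = Q²
y(A, O) = -310/81 (y(A, O) = -4 + (14/(3²))/9 = -4 + (14/9)/9 = -4 + (14*(⅑))/9 = -4 + (⅑)*(14/9) = -4 + 14/81 = -310/81)
G(x) = -17 + 2*x² (G(x) = (x² + x²) - 17 = 2*x² - 17 = -17 + 2*x²)
1/(952098 + y(-13, 1)*(295 + G(g(-1)))) = 1/(952098 - 310*(295 + (-17 + 2*1²))/81) = 1/(952098 - 310*(295 + (-17 + 2*1))/81) = 1/(952098 - 310*(295 + (-17 + 2))/81) = 1/(952098 - 310*(295 - 15)/81) = 1/(952098 - 310/81*280) = 1/(952098 - 86800/81) = 1/(77033138/81) = 81/77033138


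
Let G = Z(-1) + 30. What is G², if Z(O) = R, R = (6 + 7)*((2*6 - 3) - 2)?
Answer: 14641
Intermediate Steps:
R = 91 (R = 13*((12 - 3) - 2) = 13*(9 - 2) = 13*7 = 91)
Z(O) = 91
G = 121 (G = 91 + 30 = 121)
G² = 121² = 14641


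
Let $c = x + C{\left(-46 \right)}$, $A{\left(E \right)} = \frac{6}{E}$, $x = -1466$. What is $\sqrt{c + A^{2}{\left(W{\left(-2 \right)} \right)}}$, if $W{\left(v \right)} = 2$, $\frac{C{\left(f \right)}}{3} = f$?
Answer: $i \sqrt{1595} \approx 39.937 i$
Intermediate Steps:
$C{\left(f \right)} = 3 f$
$c = -1604$ ($c = -1466 + 3 \left(-46\right) = -1466 - 138 = -1604$)
$\sqrt{c + A^{2}{\left(W{\left(-2 \right)} \right)}} = \sqrt{-1604 + \left(\frac{6}{2}\right)^{2}} = \sqrt{-1604 + \left(6 \cdot \frac{1}{2}\right)^{2}} = \sqrt{-1604 + 3^{2}} = \sqrt{-1604 + 9} = \sqrt{-1595} = i \sqrt{1595}$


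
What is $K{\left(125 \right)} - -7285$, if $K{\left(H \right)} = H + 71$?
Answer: $7481$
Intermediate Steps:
$K{\left(H \right)} = 71 + H$
$K{\left(125 \right)} - -7285 = \left(71 + 125\right) - -7285 = 196 + 7285 = 7481$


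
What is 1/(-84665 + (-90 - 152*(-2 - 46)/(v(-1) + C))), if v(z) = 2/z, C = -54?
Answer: -7/594197 ≈ -1.1781e-5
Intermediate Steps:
1/(-84665 + (-90 - 152*(-2 - 46)/(v(-1) + C))) = 1/(-84665 + (-90 - 152*(-2 - 46)/(2/(-1) - 54))) = 1/(-84665 + (-90 - (-7296)/(2*(-1) - 54))) = 1/(-84665 + (-90 - (-7296)/(-2 - 54))) = 1/(-84665 + (-90 - (-7296)/(-56))) = 1/(-84665 + (-90 - (-7296)*(-1)/56)) = 1/(-84665 + (-90 - 152*6/7)) = 1/(-84665 + (-90 - 912/7)) = 1/(-84665 - 1542/7) = 1/(-594197/7) = -7/594197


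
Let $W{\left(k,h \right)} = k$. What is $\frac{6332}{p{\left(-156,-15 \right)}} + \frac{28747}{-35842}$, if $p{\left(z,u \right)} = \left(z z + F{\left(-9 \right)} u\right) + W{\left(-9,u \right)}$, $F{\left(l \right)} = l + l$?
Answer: $- \frac{480138415}{881605674} \approx -0.54462$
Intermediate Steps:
$F{\left(l \right)} = 2 l$
$p{\left(z,u \right)} = -9 + z^{2} - 18 u$ ($p{\left(z,u \right)} = \left(z z + 2 \left(-9\right) u\right) - 9 = \left(z^{2} - 18 u\right) - 9 = -9 + z^{2} - 18 u$)
$\frac{6332}{p{\left(-156,-15 \right)}} + \frac{28747}{-35842} = \frac{6332}{-9 + \left(-156\right)^{2} - -270} + \frac{28747}{-35842} = \frac{6332}{-9 + 24336 + 270} + 28747 \left(- \frac{1}{35842}\right) = \frac{6332}{24597} - \frac{28747}{35842} = - \frac{480138415}{881605674}$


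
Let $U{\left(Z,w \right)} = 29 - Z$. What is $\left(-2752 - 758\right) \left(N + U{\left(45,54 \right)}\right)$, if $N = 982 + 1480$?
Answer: $-8585460$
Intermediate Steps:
$N = 2462$
$\left(-2752 - 758\right) \left(N + U{\left(45,54 \right)}\right) = \left(-2752 - 758\right) \left(2462 + \left(29 - 45\right)\right) = - 3510 \left(2462 + \left(29 - 45\right)\right) = - 3510 \left(2462 - 16\right) = \left(-3510\right) 2446 = -8585460$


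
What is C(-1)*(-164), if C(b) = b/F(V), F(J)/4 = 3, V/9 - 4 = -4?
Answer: 41/3 ≈ 13.667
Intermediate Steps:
V = 0 (V = 36 + 9*(-4) = 36 - 36 = 0)
F(J) = 12 (F(J) = 4*3 = 12)
C(b) = b/12
C(-1)*(-164) = ((1/12)*(-1))*(-164) = -1/12*(-164) = 41/3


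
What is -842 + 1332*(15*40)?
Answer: 798358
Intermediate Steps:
-842 + 1332*(15*40) = -842 + 1332*600 = -842 + 799200 = 798358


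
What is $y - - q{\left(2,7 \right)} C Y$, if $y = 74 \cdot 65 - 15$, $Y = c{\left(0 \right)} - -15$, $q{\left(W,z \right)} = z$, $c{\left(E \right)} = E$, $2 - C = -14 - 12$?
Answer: $7735$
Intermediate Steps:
$C = 28$ ($C = 2 - \left(-14 - 12\right) = 2 - -26 = 2 + 26 = 28$)
$Y = 15$ ($Y = 0 - -15 = 0 + 15 = 15$)
$y = 4795$ ($y = 4810 - 15 = 4795$)
$y - - q{\left(2,7 \right)} C Y = 4795 - \left(-1\right) 7 \cdot 28 \cdot 15 = 4795 - \left(-7\right) 28 \cdot 15 = 4795 - \left(-196\right) 15 = 4795 - -2940 = 4795 + 2940 = 7735$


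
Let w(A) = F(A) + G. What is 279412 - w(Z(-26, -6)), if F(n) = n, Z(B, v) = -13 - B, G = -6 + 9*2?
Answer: 279387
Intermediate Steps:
G = 12 (G = -6 + 18 = 12)
w(A) = 12 + A (w(A) = A + 12 = 12 + A)
279412 - w(Z(-26, -6)) = 279412 - (12 + (-13 - 1*(-26))) = 279412 - (12 + (-13 + 26)) = 279412 - (12 + 13) = 279412 - 1*25 = 279412 - 25 = 279387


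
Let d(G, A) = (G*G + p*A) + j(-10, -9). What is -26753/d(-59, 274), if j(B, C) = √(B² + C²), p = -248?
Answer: 1724792663/4156509660 + 26753*√181/4156509660 ≈ 0.41505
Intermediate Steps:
d(G, A) = √181 + G² - 248*A (d(G, A) = (G*G - 248*A) + √((-10)² + (-9)²) = (G² - 248*A) + √(100 + 81) = (G² - 248*A) + √181 = √181 + G² - 248*A)
-26753/d(-59, 274) = -26753/(√181 + (-59)² - 248*274) = -26753/(√181 + 3481 - 67952) = -26753/(-64471 + √181)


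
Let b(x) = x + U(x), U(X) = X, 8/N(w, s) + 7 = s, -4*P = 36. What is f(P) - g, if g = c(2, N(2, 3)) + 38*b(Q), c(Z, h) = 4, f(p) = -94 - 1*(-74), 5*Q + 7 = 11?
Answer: -424/5 ≈ -84.800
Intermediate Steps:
P = -9 (P = -¼*36 = -9)
N(w, s) = 8/(-7 + s)
Q = ⅘ (Q = -7/5 + (⅕)*11 = -7/5 + 11/5 = ⅘ ≈ 0.80000)
f(p) = -20 (f(p) = -94 + 74 = -20)
b(x) = 2*x (b(x) = x + x = 2*x)
g = 324/5 (g = 4 + 38*(2*(⅘)) = 4 + 38*(8/5) = 4 + 304/5 = 324/5 ≈ 64.800)
f(P) - g = -20 - 1*324/5 = -20 - 324/5 = -424/5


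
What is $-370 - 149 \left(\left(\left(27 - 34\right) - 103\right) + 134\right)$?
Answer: $-3946$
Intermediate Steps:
$-370 - 149 \left(\left(\left(27 - 34\right) - 103\right) + 134\right) = -370 - 149 \left(\left(-7 - 103\right) + 134\right) = -370 - 149 \left(-110 + 134\right) = -370 - 3576 = -3946$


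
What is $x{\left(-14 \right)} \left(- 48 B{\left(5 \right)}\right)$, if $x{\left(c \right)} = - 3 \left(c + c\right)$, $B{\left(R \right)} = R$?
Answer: $-20160$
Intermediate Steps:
$x{\left(c \right)} = - 6 c$ ($x{\left(c \right)} = - 3 \cdot 2 c = - 6 c$)
$x{\left(-14 \right)} \left(- 48 B{\left(5 \right)}\right) = \left(-6\right) \left(-14\right) \left(\left(-48\right) 5\right) = 84 \left(-240\right) = -20160$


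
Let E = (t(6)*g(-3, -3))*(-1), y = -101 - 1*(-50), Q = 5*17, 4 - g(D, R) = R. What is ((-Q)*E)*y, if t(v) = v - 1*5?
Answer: -30345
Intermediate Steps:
t(v) = -5 + v (t(v) = v - 5 = -5 + v)
g(D, R) = 4 - R
Q = 85
y = -51 (y = -101 + 50 = -51)
E = -7 (E = ((-5 + 6)*(4 - 1*(-3)))*(-1) = (1*(4 + 3))*(-1) = (1*7)*(-1) = 7*(-1) = -7)
((-Q)*E)*y = (-1*85*(-7))*(-51) = -85*(-7)*(-51) = 595*(-51) = -30345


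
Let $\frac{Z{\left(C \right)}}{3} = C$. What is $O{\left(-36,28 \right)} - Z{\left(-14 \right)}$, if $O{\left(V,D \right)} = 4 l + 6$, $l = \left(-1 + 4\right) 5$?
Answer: $108$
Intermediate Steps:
$Z{\left(C \right)} = 3 C$
$l = 15$ ($l = 3 \cdot 5 = 15$)
$O{\left(V,D \right)} = 66$ ($O{\left(V,D \right)} = 4 \cdot 15 + 6 = 60 + 6 = 66$)
$O{\left(-36,28 \right)} - Z{\left(-14 \right)} = 66 - 3 \left(-14\right) = 66 - -42 = 66 + 42 = 108$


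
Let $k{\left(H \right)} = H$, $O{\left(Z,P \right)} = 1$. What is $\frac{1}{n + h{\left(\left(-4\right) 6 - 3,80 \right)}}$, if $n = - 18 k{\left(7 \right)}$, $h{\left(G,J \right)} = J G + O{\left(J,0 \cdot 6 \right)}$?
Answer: $- \frac{1}{2285} \approx -0.00043764$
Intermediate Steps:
$h{\left(G,J \right)} = 1 + G J$ ($h{\left(G,J \right)} = J G + 1 = G J + 1 = 1 + G J$)
$n = -126$ ($n = \left(-18\right) 7 = -126$)
$\frac{1}{n + h{\left(\left(-4\right) 6 - 3,80 \right)}} = \frac{1}{-126 + \left(1 + \left(\left(-4\right) 6 - 3\right) 80\right)} = \frac{1}{-126 + \left(1 + \left(-24 - 3\right) 80\right)} = \frac{1}{-126 + \left(1 - 2160\right)} = \frac{1}{-126 - 2159} = \frac{1}{-2285} = - \frac{1}{2285}$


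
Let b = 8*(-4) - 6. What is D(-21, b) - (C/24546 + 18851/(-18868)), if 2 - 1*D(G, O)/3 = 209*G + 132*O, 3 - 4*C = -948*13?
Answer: 4356835717425/154377976 ≈ 28222.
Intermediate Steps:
b = -38 (b = -32 - 6 = -38)
C = 12327/4 (C = 3/4 - (-237)*13 = 3/4 - 1/4*(-12324) = 3/4 + 3081 = 12327/4 ≈ 3081.8)
D(G, O) = 6 - 627*G - 396*O (D(G, O) = 6 - 3*(209*G + 132*O) = 6 - 3*(132*O + 209*G) = 6 + (-627*G - 396*O) = 6 - 627*G - 396*O)
D(-21, b) - (C/24546 + 18851/(-18868)) = (6 - 627*(-21) - 396*(-38)) - ((12327/4)/24546 + 18851/(-18868)) = (6 + 13167 + 15048) - ((12327/4)*(1/24546) + 18851*(-1/18868)) = 28221 - (4109/32728 - 18851/18868) = 28221 - 1*(-134856729/154377976) = 28221 + 134856729/154377976 = 4356835717425/154377976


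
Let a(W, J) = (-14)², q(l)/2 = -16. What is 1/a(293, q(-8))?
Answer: 1/196 ≈ 0.0051020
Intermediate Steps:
q(l) = -32 (q(l) = 2*(-16) = -32)
a(W, J) = 196
1/a(293, q(-8)) = 1/196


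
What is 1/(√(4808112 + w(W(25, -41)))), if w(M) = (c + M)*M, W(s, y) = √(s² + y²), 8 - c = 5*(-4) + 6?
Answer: √2/(2*√(2405209 + 11*√2306)) ≈ 0.00045589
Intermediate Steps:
c = 22 (c = 8 - (5*(-4) + 6) = 8 - (-20 + 6) = 8 - 1*(-14) = 8 + 14 = 22)
w(M) = M*(22 + M) (w(M) = (22 + M)*M = M*(22 + M))
1/(√(4808112 + w(W(25, -41)))) = 1/(√(4808112 + √(25² + (-41)²)*(22 + √(25² + (-41)²)))) = 1/(√(4808112 + √(625 + 1681)*(22 + √(625 + 1681)))) = 1/(√(4808112 + √2306*(22 + √2306))) = (4808112 + √2306*(22 + √2306))^(-½)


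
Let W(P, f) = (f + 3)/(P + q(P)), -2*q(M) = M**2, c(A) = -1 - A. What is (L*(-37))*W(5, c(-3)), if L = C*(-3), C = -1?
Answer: 74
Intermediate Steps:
q(M) = -M**2/2
L = 3 (L = -1*(-3) = 3)
W(P, f) = (3 + f)/(P - P**2/2) (W(P, f) = (f + 3)/(P - P**2/2) = (3 + f)/(P - P**2/2))
(L*(-37))*W(5, c(-3)) = (3*(-37))*(2*(-3 - (-1 - 1*(-3)))/(5*(-2 + 5))) = -222*(-3 - (-1 + 3))/(5*3) = -222*(-3 - 1*2)/(5*3) = -222*(-3 - 2)/(5*3) = -222*(-5)/(5*3) = -111*(-2/3) = 74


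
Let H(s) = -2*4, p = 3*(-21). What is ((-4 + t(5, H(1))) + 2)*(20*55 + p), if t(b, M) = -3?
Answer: -5185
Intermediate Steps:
p = -63
H(s) = -8
((-4 + t(5, H(1))) + 2)*(20*55 + p) = ((-4 - 3) + 2)*(20*55 - 63) = (-7 + 2)*(1100 - 63) = -5*1037 = -5185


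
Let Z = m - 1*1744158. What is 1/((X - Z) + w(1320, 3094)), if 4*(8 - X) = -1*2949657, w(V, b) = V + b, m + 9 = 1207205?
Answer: 4/5115193 ≈ 7.8198e-7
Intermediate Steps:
m = 1207196 (m = -9 + 1207205 = 1207196)
X = 2949689/4 (X = 8 - (-1)*2949657/4 = 8 - 1/4*(-2949657) = 8 + 2949657/4 = 2949689/4 ≈ 7.3742e+5)
Z = -536962 (Z = 1207196 - 1*1744158 = 1207196 - 1744158 = -536962)
1/((X - Z) + w(1320, 3094)) = 1/((2949689/4 - 1*(-536962)) + (1320 + 3094)) = 1/((2949689/4 + 536962) + 4414) = 1/(5097537/4 + 4414) = 1/(5115193/4) = 4/5115193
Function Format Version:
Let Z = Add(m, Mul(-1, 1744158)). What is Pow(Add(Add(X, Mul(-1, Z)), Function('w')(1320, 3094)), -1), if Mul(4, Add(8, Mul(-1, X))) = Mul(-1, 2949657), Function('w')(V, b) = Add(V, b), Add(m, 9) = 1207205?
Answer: Rational(4, 5115193) ≈ 7.8198e-7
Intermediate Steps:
m = 1207196 (m = Add(-9, 1207205) = 1207196)
X = Rational(2949689, 4) (X = Add(8, Mul(Rational(-1, 4), Mul(-1, 2949657))) = Add(8, Mul(Rational(-1, 4), -2949657)) = Add(8, Rational(2949657, 4)) = Rational(2949689, 4) ≈ 7.3742e+5)
Z = -536962 (Z = Add(1207196, Mul(-1, 1744158)) = Add(1207196, -1744158) = -536962)
Pow(Add(Add(X, Mul(-1, Z)), Function('w')(1320, 3094)), -1) = Pow(Add(Add(Rational(2949689, 4), Mul(-1, -536962)), Add(1320, 3094)), -1) = Pow(Add(Add(Rational(2949689, 4), 536962), 4414), -1) = Pow(Add(Rational(5097537, 4), 4414), -1) = Pow(Rational(5115193, 4), -1) = Rational(4, 5115193)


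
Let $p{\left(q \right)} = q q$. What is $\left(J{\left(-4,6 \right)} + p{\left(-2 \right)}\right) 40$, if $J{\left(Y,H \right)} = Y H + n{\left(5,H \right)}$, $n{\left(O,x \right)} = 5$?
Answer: $-600$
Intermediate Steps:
$p{\left(q \right)} = q^{2}$
$J{\left(Y,H \right)} = 5 + H Y$ ($J{\left(Y,H \right)} = Y H + 5 = H Y + 5 = 5 + H Y$)
$\left(J{\left(-4,6 \right)} + p{\left(-2 \right)}\right) 40 = \left(\left(5 + 6 \left(-4\right)\right) + \left(-2\right)^{2}\right) 40 = \left(\left(5 - 24\right) + 4\right) 40 = \left(-19 + 4\right) 40 = \left(-15\right) 40 = -600$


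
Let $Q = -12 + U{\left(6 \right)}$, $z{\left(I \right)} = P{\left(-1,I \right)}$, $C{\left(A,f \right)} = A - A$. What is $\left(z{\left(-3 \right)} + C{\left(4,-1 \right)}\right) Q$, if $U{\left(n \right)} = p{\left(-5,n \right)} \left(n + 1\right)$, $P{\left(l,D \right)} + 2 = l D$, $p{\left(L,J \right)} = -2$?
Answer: $-26$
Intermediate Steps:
$C{\left(A,f \right)} = 0$
$P{\left(l,D \right)} = -2 + D l$ ($P{\left(l,D \right)} = -2 + l D = -2 + D l$)
$z{\left(I \right)} = -2 - I$ ($z{\left(I \right)} = -2 + I \left(-1\right) = -2 - I$)
$U{\left(n \right)} = -2 - 2 n$ ($U{\left(n \right)} = - 2 \left(n + 1\right) = - 2 \left(1 + n\right) = -2 - 2 n$)
$Q = -26$ ($Q = -12 - 14 = -26$)
$\left(z{\left(-3 \right)} + C{\left(4,-1 \right)}\right) Q = \left(\left(-2 - -3\right) + 0\right) \left(-26\right) = \left(\left(-2 + 3\right) + 0\right) \left(-26\right) = \left(1 + 0\right) \left(-26\right) = 1 \left(-26\right) = -26$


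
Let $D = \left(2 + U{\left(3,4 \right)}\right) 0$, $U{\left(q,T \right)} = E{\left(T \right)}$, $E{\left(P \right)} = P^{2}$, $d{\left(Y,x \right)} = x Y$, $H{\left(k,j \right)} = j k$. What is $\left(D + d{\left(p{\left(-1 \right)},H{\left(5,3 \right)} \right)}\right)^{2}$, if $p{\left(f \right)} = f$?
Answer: $225$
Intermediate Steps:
$d{\left(Y,x \right)} = Y x$
$U{\left(q,T \right)} = T^{2}$
$D = 0$ ($D = \left(2 + 4^{2}\right) 0 = \left(2 + 16\right) 0 = 18 \cdot 0 = 0$)
$\left(D + d{\left(p{\left(-1 \right)},H{\left(5,3 \right)} \right)}\right)^{2} = \left(0 - 3 \cdot 5\right)^{2} = \left(0 - 15\right)^{2} = \left(-15\right)^{2} = 225$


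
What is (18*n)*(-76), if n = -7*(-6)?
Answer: -57456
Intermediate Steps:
n = 42
(18*n)*(-76) = (18*42)*(-76) = 756*(-76) = -57456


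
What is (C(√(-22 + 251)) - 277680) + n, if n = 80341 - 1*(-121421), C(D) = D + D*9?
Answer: -75918 + 10*√229 ≈ -75767.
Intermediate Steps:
C(D) = 10*D (C(D) = D + 9*D = 10*D)
n = 201762 (n = 80341 + 121421 = 201762)
(C(√(-22 + 251)) - 277680) + n = (10*√(-22 + 251) - 277680) + 201762 = (10*√229 - 277680) + 201762 = (-277680 + 10*√229) + 201762 = -75918 + 10*√229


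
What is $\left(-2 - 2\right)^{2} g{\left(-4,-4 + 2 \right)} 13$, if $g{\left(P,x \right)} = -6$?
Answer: $-1248$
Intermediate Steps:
$\left(-2 - 2\right)^{2} g{\left(-4,-4 + 2 \right)} 13 = \left(-2 - 2\right)^{2} \left(-6\right) 13 = \left(-4\right)^{2} \left(-6\right) 13 = 16 \left(-6\right) 13 = \left(-96\right) 13 = -1248$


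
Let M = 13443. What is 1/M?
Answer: 1/13443 ≈ 7.4388e-5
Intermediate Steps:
1/M = 1/13443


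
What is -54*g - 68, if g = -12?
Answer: 580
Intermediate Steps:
-54*g - 68 = -54*(-12) - 68 = 648 - 68 = 580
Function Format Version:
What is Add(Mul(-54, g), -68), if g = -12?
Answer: 580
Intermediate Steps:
Add(Mul(-54, g), -68) = Add(Mul(-54, -12), -68) = Add(648, -68) = 580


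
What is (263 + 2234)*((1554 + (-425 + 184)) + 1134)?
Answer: 6110159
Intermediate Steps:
(263 + 2234)*((1554 + (-425 + 184)) + 1134) = 2497*((1554 - 241) + 1134) = 2497*(1313 + 1134) = 2497*2447 = 6110159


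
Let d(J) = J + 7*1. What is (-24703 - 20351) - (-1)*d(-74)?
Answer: -45121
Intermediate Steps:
d(J) = 7 + J (d(J) = J + 7 = 7 + J)
(-24703 - 20351) - (-1)*d(-74) = (-24703 - 20351) - (-1)*(7 - 74) = -45054 - (-1)*(-67) = -45054 - 1*67 = -45054 - 67 = -45121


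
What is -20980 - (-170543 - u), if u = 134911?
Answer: 284474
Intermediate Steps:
-20980 - (-170543 - u) = -20980 - (-170543 - 1*134911) = -20980 - (-170543 - 134911) = -20980 - 1*(-305454) = -20980 + 305454 = 284474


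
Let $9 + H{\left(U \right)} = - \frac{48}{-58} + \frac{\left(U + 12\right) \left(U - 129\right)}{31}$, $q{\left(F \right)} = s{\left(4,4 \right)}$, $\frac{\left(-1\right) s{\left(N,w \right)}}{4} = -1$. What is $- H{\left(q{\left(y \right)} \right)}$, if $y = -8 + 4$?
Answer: $\frac{65347}{899} \approx 72.688$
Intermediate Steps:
$y = -4$
$s{\left(N,w \right)} = 4$ ($s{\left(N,w \right)} = \left(-4\right) \left(-1\right) = 4$)
$q{\left(F \right)} = 4$
$H{\left(U \right)} = - \frac{237}{29} + \frac{\left(-129 + U\right) \left(12 + U\right)}{31}$ ($H{\left(U \right)} = -9 + \left(- \frac{48}{-58} + \frac{\left(U + 12\right) \left(U - 129\right)}{31}\right) = -9 + \left(\left(-48\right) \left(- \frac{1}{58}\right) + \left(12 + U\right) \left(-129 + U\right) \frac{1}{31}\right) = -9 + \left(\frac{24}{29} + \left(-129 + U\right) \left(12 + U\right) \frac{1}{31}\right) = -9 + \left(\frac{24}{29} + \frac{\left(-129 + U\right) \left(12 + U\right)}{31}\right) = - \frac{237}{29} + \frac{\left(-129 + U\right) \left(12 + U\right)}{31}$)
$- H{\left(q{\left(y \right)} \right)} = - (- \frac{52239}{899} - \frac{468}{31} + \frac{4^{2}}{31}) = - (- \frac{52239}{899} - \frac{468}{31} + \frac{1}{31} \cdot 16) = - (- \frac{52239}{899} - \frac{468}{31} + \frac{16}{31}) = \left(-1\right) \left(- \frac{65347}{899}\right) = \frac{65347}{899}$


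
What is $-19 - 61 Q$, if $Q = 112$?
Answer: $-6851$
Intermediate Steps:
$-19 - 61 Q = -19 - 6832 = -6851$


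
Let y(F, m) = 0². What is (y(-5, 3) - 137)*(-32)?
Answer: 4384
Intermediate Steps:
y(F, m) = 0
(y(-5, 3) - 137)*(-32) = (0 - 137)*(-32) = -137*(-32) = 4384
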